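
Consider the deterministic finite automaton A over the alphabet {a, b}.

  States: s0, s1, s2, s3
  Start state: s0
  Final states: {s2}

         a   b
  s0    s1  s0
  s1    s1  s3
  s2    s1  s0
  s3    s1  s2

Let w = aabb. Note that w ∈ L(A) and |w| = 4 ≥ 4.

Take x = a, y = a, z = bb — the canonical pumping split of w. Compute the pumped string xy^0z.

abb

xy⁰z = xz = a·bb = abb.
Reading y = a takes A from s1 back to s1, so after x the machine is still in s1, and z then leads to the accepting state s2. Hence abb ∈ L(A).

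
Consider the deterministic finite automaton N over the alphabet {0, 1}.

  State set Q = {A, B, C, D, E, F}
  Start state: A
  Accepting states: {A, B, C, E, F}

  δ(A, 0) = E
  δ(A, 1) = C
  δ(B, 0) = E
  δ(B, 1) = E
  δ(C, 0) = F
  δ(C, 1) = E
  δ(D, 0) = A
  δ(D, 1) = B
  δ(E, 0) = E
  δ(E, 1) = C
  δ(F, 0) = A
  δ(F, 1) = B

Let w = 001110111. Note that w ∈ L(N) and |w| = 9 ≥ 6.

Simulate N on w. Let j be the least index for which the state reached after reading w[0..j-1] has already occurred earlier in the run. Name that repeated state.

State sequence: A -0-> E -0-> E -1-> C -1-> E -1-> C -0-> F -1-> B -1-> E -1-> C
First repeat at step 2: E was already visited.

The earliest repeat is at step j = 2: N is in E, which it already visited at step i = 1.
The DFA has 6 states, so the proof of the pumping lemma guarantees a repeated state among the first 6+1 visited; the segment between the two visits is the pumpable y.

E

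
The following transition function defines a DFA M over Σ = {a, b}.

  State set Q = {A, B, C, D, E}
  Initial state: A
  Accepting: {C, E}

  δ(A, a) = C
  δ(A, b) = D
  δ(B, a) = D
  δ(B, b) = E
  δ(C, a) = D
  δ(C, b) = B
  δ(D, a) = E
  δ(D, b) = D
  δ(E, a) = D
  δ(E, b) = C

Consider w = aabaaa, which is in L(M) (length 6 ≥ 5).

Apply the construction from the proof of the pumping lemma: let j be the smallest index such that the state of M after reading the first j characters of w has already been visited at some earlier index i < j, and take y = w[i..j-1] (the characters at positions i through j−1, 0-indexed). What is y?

State sequence: A -a-> C -a-> D -b-> D -a-> E -a-> D -a-> E
First repeat at step 3: D was already visited.

So i = 2, j = 3, giving x = w[0:2] = aa, y = w[2:3] = b, z = w[3:6] = aaa.
Check: |xy| = 3 ≤ 5 and |y| = 1 ≥ 1. Reading y takes M from D back to D, so every xyⁱz is accepted.

b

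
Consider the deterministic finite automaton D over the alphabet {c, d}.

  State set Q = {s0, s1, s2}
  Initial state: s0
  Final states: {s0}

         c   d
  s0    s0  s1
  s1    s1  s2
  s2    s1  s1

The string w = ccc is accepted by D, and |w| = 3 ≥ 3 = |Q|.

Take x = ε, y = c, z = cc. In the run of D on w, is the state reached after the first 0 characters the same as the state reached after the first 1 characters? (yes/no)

State sequence: s0 -c-> s0

After x (step 0): s0. After xy (step 1): s0.
They match, so y = c drives D around a cycle from s0 back to itself; pumping y any number of times keeps D in s0 before reading z, and xyⁱz ∈ L(D) for every i ≥ 0.

yes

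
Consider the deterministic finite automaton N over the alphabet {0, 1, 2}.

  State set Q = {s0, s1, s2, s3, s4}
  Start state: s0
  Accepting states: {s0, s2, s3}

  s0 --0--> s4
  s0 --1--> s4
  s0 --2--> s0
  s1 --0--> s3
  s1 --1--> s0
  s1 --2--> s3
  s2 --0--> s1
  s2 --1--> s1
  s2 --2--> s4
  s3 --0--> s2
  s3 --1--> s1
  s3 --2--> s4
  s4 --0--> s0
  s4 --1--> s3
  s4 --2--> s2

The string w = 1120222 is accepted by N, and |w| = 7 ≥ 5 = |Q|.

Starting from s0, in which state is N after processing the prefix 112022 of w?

Run of N on the first 6 characters of w = 1 1 2 0 2 2:
  step 0: s0  (start)
  step 1: s4  (read 1: s0→s4)
  step 2: s3  (read 1: s4→s3)
  step 3: s4  (read 2: s3→s4)
  step 4: s0  (read 0: s4→s0)
  step 5: s0  (read 2: s0→s0)
  step 6: s0  (read 2: s0→s0)

After reading 6 characters, N is in state s0.
(This kind of state-tracing is the core of the pumping-lemma construction: with 5 states, pigeonhole forces a repeat within the first 5 steps.)

s0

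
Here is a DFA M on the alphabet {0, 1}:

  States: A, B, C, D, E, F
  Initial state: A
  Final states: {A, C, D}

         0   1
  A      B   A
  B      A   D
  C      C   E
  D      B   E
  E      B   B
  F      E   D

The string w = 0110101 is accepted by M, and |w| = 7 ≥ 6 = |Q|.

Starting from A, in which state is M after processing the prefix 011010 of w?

B

Run of M on the first 6 characters of w = 0 1 1 0 1 0:
  step 0: A  (start)
  step 1: B  (read 0: A→B)
  step 2: D  (read 1: B→D)
  step 3: E  (read 1: D→E)
  step 4: B  (read 0: E→B)
  step 5: D  (read 1: B→D)
  step 6: B  (read 0: D→B)

After reading 6 characters, M is in state B.
(This kind of state-tracing is the core of the pumping-lemma construction: with 6 states, pigeonhole forces a repeat within the first 6 steps.)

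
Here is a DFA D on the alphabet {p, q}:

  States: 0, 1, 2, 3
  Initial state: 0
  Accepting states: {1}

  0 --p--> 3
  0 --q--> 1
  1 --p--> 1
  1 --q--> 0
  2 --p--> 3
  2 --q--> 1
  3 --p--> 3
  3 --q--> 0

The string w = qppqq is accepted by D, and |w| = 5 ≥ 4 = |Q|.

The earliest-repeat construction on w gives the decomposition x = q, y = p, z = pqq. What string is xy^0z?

qpqq

xy⁰z = xz = q·pqq = qpqq.
Reading y = p takes D from 1 back to 1, so after x the machine is still in 1, and z then leads to the accepting state 1. Hence qpqq ∈ L(D).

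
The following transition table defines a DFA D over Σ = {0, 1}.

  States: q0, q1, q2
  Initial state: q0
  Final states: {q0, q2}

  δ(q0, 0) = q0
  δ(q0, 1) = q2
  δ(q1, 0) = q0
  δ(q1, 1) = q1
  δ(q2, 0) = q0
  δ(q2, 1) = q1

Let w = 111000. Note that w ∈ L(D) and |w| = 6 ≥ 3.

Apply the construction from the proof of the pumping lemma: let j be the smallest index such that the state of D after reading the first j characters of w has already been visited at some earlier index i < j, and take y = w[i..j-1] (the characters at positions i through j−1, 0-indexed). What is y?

Run of D on w = 1 1 1 0 0 0:
  step 0: q0  (start)
  step 1: q2  (read 1: q0→q2)
  step 2: q1  (read 1: q2→q1)
  step 3: q1  (read 1: q1→q1)   ← first repeat (q1 seen earlier)
  step 4: q0  (read 0: q1→q0)
  step 5: q0  (read 0: q0→q0)
  step 6: q0  (read 0: q0→q0)

So i = 2, j = 3, giving x = w[0:2] = 11, y = w[2:3] = 1, z = w[3:6] = 000.
Check: |xy| = 3 ≤ 3 and |y| = 1 ≥ 1. Reading y takes D from q1 back to q1, so every xyⁱz is accepted.
With |Q| = 3, pigeonhole forces a state repeat no later than step 3; the substring read between the first and second visits to that state can be pumped.

1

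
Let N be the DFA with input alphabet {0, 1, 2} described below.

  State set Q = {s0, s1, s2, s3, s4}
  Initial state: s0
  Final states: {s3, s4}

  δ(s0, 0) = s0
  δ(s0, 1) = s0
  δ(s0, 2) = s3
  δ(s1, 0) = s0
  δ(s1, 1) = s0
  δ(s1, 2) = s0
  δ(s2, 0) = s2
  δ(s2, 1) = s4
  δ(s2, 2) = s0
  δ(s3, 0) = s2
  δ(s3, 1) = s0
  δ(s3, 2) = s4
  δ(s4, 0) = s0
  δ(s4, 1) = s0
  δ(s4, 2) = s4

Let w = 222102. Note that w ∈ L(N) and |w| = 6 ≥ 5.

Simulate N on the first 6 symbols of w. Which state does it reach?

s3

State sequence: s0 -2-> s3 -2-> s4 -2-> s4 -1-> s0 -0-> s0 -2-> s3

After reading 6 characters, N is in state s3.
(This kind of state-tracing is the core of the pumping-lemma construction: with 5 states, pigeonhole forces a repeat within the first 5 steps.)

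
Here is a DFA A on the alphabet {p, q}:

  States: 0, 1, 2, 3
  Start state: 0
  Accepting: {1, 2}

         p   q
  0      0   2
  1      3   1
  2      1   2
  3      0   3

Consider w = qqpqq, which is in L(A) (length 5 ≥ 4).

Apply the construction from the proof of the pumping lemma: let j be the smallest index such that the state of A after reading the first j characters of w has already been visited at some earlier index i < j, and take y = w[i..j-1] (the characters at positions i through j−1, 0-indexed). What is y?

Run of A on w = q q p q q:
  step 0: 0  (start)
  step 1: 2  (read q: 0→2)
  step 2: 2  (read q: 2→2)   ← first repeat (2 seen earlier)
  step 3: 1  (read p: 2→1)
  step 4: 1  (read q: 1→1)
  step 5: 1  (read q: 1→1)

So i = 1, j = 2, giving x = w[0:1] = q, y = w[1:2] = q, z = w[2:5] = pqq.
Check: |xy| = 2 ≤ 4 and |y| = 1 ≥ 1. Reading y takes A from 2 back to 2, so every xyⁱz is accepted.
The DFA has 4 states, so the proof of the pumping lemma guarantees a repeated state among the first 4+1 visited; the segment between the two visits is the pumpable y.

q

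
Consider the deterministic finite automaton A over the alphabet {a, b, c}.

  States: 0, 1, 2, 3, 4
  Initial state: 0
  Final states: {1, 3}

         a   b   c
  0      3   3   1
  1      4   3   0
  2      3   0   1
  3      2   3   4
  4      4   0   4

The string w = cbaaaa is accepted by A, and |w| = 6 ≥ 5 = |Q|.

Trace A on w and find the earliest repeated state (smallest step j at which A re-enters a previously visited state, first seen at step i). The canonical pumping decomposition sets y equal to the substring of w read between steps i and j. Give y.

aa

Run of A on w = c b a a a a:
  step 0: 0  (start)
  step 1: 1  (read c: 0→1)
  step 2: 3  (read b: 1→3)
  step 3: 2  (read a: 3→2)
  step 4: 3  (read a: 2→3)   ← first repeat (3 seen earlier)
  step 5: 2  (read a: 3→2)
  step 6: 3  (read a: 2→3)

So i = 2, j = 4, giving x = w[0:2] = cb, y = w[2:4] = aa, z = w[4:6] = aa.
Check: |xy| = 4 ≤ 5 and |y| = 2 ≥ 1. Reading y takes A from 3 back to 3, so every xyⁱz is accepted.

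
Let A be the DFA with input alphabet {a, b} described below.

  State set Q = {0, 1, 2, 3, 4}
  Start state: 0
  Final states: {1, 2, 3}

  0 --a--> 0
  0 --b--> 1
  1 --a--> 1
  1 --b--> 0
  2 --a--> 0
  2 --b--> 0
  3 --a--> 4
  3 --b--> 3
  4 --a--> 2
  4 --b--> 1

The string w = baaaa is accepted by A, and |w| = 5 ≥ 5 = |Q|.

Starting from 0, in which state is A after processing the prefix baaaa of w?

State sequence: 0 -b-> 1 -a-> 1 -a-> 1 -a-> 1 -a-> 1

After reading 5 characters, A is in state 1.
(This kind of state-tracing is the core of the pumping-lemma construction: with 5 states, pigeonhole forces a repeat within the first 5 steps.)

1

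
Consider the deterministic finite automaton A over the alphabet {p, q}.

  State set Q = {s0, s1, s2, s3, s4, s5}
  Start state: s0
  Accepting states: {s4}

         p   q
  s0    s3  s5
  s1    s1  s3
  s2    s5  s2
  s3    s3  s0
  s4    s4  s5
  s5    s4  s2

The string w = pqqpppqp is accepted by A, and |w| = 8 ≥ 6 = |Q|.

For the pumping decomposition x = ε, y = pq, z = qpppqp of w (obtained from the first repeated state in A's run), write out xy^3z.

pqpqpqqpppqp

xy^3z = ε·pq·pq·pq·qpppqp = pqpqpqqpppqp.
Reading y = pq takes A from s0 back to s0, so after x·y·y·y the machine is still in s0, and z then leads to the accepting state s4. Hence pqpqpqqpppqp ∈ L(A).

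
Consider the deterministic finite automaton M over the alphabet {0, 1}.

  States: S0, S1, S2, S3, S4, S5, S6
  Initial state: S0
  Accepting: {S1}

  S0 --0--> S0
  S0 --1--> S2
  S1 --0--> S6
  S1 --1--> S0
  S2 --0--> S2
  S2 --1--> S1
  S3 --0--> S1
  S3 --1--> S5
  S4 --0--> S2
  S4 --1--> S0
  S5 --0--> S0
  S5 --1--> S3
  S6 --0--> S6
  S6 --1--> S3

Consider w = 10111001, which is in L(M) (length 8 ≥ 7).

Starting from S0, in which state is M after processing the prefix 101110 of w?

S2

Run of M on the first 6 characters of w = 1 0 1 1 1 0:
  step 0: S0  (start)
  step 1: S2  (read 1: S0→S2)
  step 2: S2  (read 0: S2→S2)
  step 3: S1  (read 1: S2→S1)
  step 4: S0  (read 1: S1→S0)
  step 5: S2  (read 1: S0→S2)
  step 6: S2  (read 0: S2→S2)

After reading 6 characters, M is in state S2.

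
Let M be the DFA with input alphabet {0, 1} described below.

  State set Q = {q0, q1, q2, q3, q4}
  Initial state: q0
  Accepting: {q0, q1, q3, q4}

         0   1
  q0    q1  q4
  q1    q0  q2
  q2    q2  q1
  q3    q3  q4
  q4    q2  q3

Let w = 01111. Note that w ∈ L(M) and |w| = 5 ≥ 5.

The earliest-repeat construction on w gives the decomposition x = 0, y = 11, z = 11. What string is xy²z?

0111111

xy^2z = 0·11·11·11 = 0111111.
Reading y = 11 takes M from q1 back to q1, so after x·y·y the machine is still in q1, and z then leads to the accepting state q1. Hence 0111111 ∈ L(M).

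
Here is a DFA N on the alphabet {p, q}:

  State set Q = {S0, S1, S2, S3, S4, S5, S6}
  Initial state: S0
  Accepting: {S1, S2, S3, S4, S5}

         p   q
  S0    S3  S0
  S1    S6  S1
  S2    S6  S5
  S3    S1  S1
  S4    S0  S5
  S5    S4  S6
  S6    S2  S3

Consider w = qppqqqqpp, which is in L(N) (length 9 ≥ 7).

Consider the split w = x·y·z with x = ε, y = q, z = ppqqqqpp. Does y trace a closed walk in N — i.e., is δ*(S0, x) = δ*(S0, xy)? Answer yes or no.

State sequence: S0 -q-> S0

After x (step 0): S0. After xy (step 1): S0.
They match, so y = q drives N around a cycle from S0 back to itself; pumping y any number of times keeps N in S0 before reading z, and xyⁱz ∈ L(N) for every i ≥ 0.

yes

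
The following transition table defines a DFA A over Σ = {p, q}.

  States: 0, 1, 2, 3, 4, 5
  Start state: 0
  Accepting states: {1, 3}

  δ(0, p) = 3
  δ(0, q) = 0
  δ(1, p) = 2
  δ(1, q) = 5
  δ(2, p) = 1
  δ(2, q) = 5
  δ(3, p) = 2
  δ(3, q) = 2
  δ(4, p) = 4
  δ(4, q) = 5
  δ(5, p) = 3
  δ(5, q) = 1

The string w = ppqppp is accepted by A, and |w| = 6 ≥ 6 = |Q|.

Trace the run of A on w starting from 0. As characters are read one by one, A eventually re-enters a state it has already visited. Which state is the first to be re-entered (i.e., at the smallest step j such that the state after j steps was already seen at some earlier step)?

3

Run of A on w = p p q p p p:
  step 0: 0  (start)
  step 1: 3  (read p: 0→3)
  step 2: 2  (read p: 3→2)
  step 3: 5  (read q: 2→5)
  step 4: 3  (read p: 5→3)   ← first repeat (3 seen earlier)
  step 5: 2  (read p: 3→2)
  step 6: 1  (read p: 2→1)

The earliest repeat is at step j = 4: A is in 3, which it already visited at step i = 1.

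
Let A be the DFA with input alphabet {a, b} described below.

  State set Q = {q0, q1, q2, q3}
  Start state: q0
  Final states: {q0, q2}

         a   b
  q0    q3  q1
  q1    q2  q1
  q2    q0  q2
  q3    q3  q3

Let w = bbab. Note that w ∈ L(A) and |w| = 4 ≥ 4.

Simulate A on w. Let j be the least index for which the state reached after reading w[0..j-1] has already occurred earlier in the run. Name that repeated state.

q1

Run of A on w = b b a b:
  step 0: q0  (start)
  step 1: q1  (read b: q0→q1)
  step 2: q1  (read b: q1→q1)   ← first repeat (q1 seen earlier)
  step 3: q2  (read a: q1→q2)
  step 4: q2  (read b: q2→q2)

The earliest repeat is at step j = 2: A is in q1, which it already visited at step i = 1.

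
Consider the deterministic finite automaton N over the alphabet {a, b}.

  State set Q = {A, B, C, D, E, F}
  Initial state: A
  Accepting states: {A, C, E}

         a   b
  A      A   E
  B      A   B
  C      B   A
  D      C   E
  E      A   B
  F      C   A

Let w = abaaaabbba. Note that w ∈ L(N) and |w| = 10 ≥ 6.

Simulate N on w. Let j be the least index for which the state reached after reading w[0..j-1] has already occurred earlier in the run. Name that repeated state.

A

State sequence: A -a-> A -b-> E -a-> A -a-> A -a-> A -a-> A -b-> E -b-> B -b-> B -a-> A
First repeat at step 1: A was already visited.

The earliest repeat is at step j = 1: N is in A, which it already visited at step i = 0.
With |Q| = 6, pigeonhole forces a state repeat no later than step 6; the substring read between the first and second visits to that state can be pumped.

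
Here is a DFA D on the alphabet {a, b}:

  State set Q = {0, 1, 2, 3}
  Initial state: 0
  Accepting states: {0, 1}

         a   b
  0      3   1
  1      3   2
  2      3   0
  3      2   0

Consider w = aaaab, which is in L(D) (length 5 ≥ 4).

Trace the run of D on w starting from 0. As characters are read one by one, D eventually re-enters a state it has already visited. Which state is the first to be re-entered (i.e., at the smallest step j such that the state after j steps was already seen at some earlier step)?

3

Run of D on w = a a a a b:
  step 0: 0  (start)
  step 1: 3  (read a: 0→3)
  step 2: 2  (read a: 3→2)
  step 3: 3  (read a: 2→3)   ← first repeat (3 seen earlier)
  step 4: 2  (read a: 3→2)
  step 5: 0  (read b: 2→0)

The earliest repeat is at step j = 3: D is in 3, which it already visited at step i = 1.
Pumping length from the standard proof: p = 4 (the number of states). The repeated state found above gives |xy| = j ≤ 4 and |y| = j − i ≥ 1.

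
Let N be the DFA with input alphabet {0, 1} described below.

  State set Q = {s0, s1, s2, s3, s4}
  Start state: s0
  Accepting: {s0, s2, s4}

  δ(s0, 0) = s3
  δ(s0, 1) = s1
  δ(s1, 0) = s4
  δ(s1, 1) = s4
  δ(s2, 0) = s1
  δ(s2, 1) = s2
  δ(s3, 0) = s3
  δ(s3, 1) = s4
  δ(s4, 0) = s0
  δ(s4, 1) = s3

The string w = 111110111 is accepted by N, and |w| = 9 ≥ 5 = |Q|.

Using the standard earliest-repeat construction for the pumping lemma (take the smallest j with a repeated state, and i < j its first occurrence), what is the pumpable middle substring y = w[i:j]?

Run of N on w = 1 1 1 1 1 0 1 1 1:
  step 0: s0  (start)
  step 1: s1  (read 1: s0→s1)
  step 2: s4  (read 1: s1→s4)
  step 3: s3  (read 1: s4→s3)
  step 4: s4  (read 1: s3→s4)   ← first repeat (s4 seen earlier)
  step 5: s3  (read 1: s4→s3)
  step 6: s3  (read 0: s3→s3)
  step 7: s4  (read 1: s3→s4)
  step 8: s3  (read 1: s4→s3)
  step 9: s4  (read 1: s3→s4)

So i = 2, j = 4, giving x = w[0:2] = 11, y = w[2:4] = 11, z = w[4:9] = 10111.
Check: |xy| = 4 ≤ 5 and |y| = 2 ≥ 1. Reading y takes N from s4 back to s4, so every xyⁱz is accepted.
With |Q| = 5, pigeonhole forces a state repeat no later than step 5; the substring read between the first and second visits to that state can be pumped.

11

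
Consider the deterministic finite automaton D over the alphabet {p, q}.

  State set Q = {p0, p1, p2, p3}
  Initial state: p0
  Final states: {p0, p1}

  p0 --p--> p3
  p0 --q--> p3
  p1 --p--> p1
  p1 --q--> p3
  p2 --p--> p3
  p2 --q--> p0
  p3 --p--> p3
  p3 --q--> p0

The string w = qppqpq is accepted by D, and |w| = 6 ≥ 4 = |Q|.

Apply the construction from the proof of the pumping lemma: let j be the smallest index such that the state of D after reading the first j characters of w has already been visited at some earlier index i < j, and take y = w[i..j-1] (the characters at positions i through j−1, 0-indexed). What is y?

Run of D on w = q p p q p q:
  step 0: p0  (start)
  step 1: p3  (read q: p0→p3)
  step 2: p3  (read p: p3→p3)   ← first repeat (p3 seen earlier)
  step 3: p3  (read p: p3→p3)
  step 4: p0  (read q: p3→p0)
  step 5: p3  (read p: p0→p3)
  step 6: p0  (read q: p3→p0)

So i = 1, j = 2, giving x = w[0:1] = q, y = w[1:2] = p, z = w[2:6] = pqpq.
Check: |xy| = 2 ≤ 4 and |y| = 1 ≥ 1. Reading y takes D from p3 back to p3, so every xyⁱz is accepted.
The DFA has 4 states, so the proof of the pumping lemma guarantees a repeated state among the first 4+1 visited; the segment between the two visits is the pumpable y.

p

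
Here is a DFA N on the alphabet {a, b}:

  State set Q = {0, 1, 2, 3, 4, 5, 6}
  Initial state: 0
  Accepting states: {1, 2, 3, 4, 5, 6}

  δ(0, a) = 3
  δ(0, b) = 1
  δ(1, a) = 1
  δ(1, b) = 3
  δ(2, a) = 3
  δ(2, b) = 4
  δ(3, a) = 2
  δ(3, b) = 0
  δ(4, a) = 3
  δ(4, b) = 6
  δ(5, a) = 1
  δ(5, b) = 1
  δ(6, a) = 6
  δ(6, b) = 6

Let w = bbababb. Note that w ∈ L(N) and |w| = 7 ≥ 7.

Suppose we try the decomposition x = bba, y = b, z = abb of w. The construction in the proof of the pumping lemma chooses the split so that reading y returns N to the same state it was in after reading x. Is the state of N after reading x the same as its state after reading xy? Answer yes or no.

State sequence: 0 -b-> 1 -b-> 3 -a-> 2 -b-> 4

After x (step 3): 2. After xy (step 4): 4.
They differ (2 ≠ 4), so y is not a cycle from the state after x; this split is not the one the pumping-lemma construction produces, and pumping y need not keep the string in L(N).

no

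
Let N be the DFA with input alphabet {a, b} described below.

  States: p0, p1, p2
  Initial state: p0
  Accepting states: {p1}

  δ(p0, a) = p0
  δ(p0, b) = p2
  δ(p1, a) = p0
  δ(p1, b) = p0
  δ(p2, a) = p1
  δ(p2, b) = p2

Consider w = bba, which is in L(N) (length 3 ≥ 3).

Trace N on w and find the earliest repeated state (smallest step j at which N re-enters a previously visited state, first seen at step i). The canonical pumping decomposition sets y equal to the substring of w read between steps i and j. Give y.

b

State sequence: p0 -b-> p2 -b-> p2 -a-> p1
First repeat at step 2: p2 was already visited.

So i = 1, j = 2, giving x = w[0:1] = b, y = w[1:2] = b, z = w[2:3] = a.
Check: |xy| = 2 ≤ 3 and |y| = 1 ≥ 1. Reading y takes N from p2 back to p2, so every xyⁱz is accepted.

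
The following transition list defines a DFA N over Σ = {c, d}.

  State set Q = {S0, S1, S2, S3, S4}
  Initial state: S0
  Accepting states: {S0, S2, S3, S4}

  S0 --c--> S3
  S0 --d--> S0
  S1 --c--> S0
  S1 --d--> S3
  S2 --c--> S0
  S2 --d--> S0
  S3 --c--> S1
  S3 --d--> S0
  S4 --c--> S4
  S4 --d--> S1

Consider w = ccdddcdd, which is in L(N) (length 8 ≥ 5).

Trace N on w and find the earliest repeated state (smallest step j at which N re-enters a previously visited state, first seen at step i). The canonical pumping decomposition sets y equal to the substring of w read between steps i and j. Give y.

Run of N on w = c c d d d c d d:
  step 0: S0  (start)
  step 1: S3  (read c: S0→S3)
  step 2: S1  (read c: S3→S1)
  step 3: S3  (read d: S1→S3)   ← first repeat (S3 seen earlier)
  step 4: S0  (read d: S3→S0)
  step 5: S0  (read d: S0→S0)
  step 6: S3  (read c: S0→S3)
  step 7: S0  (read d: S3→S0)
  step 8: S0  (read d: S0→S0)

So i = 1, j = 3, giving x = w[0:1] = c, y = w[1:3] = cd, z = w[3:8] = ddcdd.
Check: |xy| = 3 ≤ 5 and |y| = 2 ≥ 1. Reading y takes N from S3 back to S3, so every xyⁱz is accepted.

cd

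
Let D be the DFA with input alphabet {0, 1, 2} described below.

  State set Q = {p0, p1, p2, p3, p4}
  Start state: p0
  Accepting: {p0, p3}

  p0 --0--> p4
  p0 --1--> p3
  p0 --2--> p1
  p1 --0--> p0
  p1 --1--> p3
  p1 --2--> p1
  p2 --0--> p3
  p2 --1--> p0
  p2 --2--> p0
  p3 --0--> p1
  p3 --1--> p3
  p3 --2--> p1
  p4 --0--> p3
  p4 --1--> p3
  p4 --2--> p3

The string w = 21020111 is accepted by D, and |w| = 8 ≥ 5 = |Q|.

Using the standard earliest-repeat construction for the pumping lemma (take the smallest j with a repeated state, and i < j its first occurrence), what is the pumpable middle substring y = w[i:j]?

10

Run of D on w = 2 1 0 2 0 1 1 1:
  step 0: p0  (start)
  step 1: p1  (read 2: p0→p1)
  step 2: p3  (read 1: p1→p3)
  step 3: p1  (read 0: p3→p1)   ← first repeat (p1 seen earlier)
  step 4: p1  (read 2: p1→p1)
  step 5: p0  (read 0: p1→p0)
  step 6: p3  (read 1: p0→p3)
  step 7: p3  (read 1: p3→p3)
  step 8: p3  (read 1: p3→p3)

So i = 1, j = 3, giving x = w[0:1] = 2, y = w[1:3] = 10, z = w[3:8] = 20111.
Check: |xy| = 3 ≤ 5 and |y| = 2 ≥ 1. Reading y takes D from p1 back to p1, so every xyⁱz is accepted.
The DFA has 5 states, so the proof of the pumping lemma guarantees a repeated state among the first 5+1 visited; the segment between the two visits is the pumpable y.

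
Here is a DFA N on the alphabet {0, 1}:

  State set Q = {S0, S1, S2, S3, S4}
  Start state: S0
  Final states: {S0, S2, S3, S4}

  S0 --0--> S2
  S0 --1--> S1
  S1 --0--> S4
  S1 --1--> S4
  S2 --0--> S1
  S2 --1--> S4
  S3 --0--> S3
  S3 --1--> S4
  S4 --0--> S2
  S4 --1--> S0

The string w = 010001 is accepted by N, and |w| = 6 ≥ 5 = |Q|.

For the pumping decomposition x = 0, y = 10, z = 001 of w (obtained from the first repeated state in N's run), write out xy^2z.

xy^2z = 0·10·10·001 = 01010001.
Reading y = 10 takes N from S2 back to S2, so after x·y·y the machine is still in S2, and z then leads to the accepting state S0. Hence 01010001 ∈ L(N).

01010001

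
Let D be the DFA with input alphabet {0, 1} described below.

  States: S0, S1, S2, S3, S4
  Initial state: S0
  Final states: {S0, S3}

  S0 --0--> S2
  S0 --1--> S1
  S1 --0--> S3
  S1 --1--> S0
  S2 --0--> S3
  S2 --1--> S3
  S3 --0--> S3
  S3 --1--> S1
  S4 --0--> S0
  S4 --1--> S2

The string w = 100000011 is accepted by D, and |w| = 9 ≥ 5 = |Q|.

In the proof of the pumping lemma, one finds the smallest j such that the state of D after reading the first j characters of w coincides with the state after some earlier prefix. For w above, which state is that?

S3

Run of D on w = 1 0 0 0 0 0 0 1 1:
  step 0: S0  (start)
  step 1: S1  (read 1: S0→S1)
  step 2: S3  (read 0: S1→S3)
  step 3: S3  (read 0: S3→S3)   ← first repeat (S3 seen earlier)
  step 4: S3  (read 0: S3→S3)
  step 5: S3  (read 0: S3→S3)
  step 6: S3  (read 0: S3→S3)
  step 7: S3  (read 0: S3→S3)
  step 8: S1  (read 1: S3→S1)
  step 9: S0  (read 1: S1→S0)

The earliest repeat is at step j = 3: D is in S3, which it already visited at step i = 2.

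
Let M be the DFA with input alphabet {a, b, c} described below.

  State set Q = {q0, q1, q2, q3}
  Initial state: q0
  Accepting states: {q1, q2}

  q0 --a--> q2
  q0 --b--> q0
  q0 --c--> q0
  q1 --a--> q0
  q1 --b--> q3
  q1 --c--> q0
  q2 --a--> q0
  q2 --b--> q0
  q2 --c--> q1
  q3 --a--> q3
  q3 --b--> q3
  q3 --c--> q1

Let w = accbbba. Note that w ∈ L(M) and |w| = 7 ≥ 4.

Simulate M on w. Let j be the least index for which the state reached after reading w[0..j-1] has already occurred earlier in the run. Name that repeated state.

State sequence: q0 -a-> q2 -c-> q1 -c-> q0 -b-> q0 -b-> q0 -b-> q0 -a-> q2
First repeat at step 3: q0 was already visited.

The earliest repeat is at step j = 3: M is in q0, which it already visited at step i = 0.
With |Q| = 4, pigeonhole forces a state repeat no later than step 4; the substring read between the first and second visits to that state can be pumped.

q0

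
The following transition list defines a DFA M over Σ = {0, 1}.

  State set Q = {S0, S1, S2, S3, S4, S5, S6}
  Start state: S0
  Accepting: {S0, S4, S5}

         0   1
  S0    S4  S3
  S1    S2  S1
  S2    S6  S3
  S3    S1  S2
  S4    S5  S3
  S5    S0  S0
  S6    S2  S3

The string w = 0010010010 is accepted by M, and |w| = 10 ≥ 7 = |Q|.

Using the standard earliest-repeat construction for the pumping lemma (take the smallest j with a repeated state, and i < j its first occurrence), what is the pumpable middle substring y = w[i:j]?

State sequence: S0 -0-> S4 -0-> S5 -1-> S0 -0-> S4 -0-> S5 -1-> S0 -0-> S4 -0-> S5 -1-> S0 -0-> S4
First repeat at step 3: S0 was already visited.

So i = 0, j = 3, giving x = w[0:0] = ε, y = w[0:3] = 001, z = w[3:10] = 0010010.
Check: |xy| = 3 ≤ 7 and |y| = 3 ≥ 1. Reading y takes M from S0 back to S0, so every xyⁱz is accepted.
Pumping length from the standard proof: p = 7 (the number of states). The repeated state found above gives |xy| = j ≤ 7 and |y| = j − i ≥ 1.

001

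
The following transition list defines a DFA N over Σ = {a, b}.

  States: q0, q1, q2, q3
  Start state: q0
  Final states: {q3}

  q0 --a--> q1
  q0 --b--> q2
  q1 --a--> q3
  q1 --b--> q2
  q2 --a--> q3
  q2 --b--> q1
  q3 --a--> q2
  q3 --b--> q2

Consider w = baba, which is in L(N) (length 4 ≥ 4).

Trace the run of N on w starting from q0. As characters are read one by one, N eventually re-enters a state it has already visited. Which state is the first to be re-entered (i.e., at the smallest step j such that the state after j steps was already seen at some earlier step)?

q2

State sequence: q0 -b-> q2 -a-> q3 -b-> q2 -a-> q3
First repeat at step 3: q2 was already visited.

The earliest repeat is at step j = 3: N is in q2, which it already visited at step i = 1.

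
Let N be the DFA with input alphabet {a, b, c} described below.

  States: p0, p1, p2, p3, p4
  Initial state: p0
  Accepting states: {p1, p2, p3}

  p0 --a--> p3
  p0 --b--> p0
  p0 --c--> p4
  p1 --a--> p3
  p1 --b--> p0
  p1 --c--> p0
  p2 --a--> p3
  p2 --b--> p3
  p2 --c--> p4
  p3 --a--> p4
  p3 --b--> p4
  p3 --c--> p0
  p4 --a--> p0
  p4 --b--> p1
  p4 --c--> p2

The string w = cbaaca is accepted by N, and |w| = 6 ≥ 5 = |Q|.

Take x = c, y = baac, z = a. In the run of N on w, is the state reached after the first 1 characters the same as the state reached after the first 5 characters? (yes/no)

State sequence: p0 -c-> p4 -b-> p1 -a-> p3 -a-> p4 -c-> p2

After x (step 1): p4. After xy (step 5): p2.
They differ (p4 ≠ p2), so y is not a cycle from the state after x; this split is not the one the pumping-lemma construction produces, and pumping y need not keep the string in L(N).

no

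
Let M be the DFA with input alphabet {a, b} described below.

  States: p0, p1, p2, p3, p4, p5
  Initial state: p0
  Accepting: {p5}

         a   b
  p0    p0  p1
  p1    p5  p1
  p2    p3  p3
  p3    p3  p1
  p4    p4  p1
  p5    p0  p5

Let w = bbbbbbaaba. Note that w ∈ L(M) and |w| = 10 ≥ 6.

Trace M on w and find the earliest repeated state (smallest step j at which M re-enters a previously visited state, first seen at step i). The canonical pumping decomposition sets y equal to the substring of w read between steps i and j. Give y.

b

State sequence: p0 -b-> p1 -b-> p1 -b-> p1 -b-> p1 -b-> p1 -b-> p1 -a-> p5 -a-> p0 -b-> p1 -a-> p5
First repeat at step 2: p1 was already visited.

So i = 1, j = 2, giving x = w[0:1] = b, y = w[1:2] = b, z = w[2:10] = bbbbaaba.
Check: |xy| = 2 ≤ 6 and |y| = 1 ≥ 1. Reading y takes M from p1 back to p1, so every xyⁱz is accepted.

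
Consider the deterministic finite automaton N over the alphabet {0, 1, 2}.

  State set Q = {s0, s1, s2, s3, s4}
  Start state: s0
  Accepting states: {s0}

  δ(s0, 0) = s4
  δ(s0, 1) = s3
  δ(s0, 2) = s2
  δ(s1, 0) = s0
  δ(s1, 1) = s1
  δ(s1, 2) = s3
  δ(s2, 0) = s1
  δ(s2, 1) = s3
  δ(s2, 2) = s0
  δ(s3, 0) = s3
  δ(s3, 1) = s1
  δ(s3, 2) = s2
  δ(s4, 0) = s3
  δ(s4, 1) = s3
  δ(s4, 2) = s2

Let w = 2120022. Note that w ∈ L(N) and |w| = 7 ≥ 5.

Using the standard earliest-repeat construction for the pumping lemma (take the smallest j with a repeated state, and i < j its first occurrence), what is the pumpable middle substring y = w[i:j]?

Run of N on w = 2 1 2 0 0 2 2:
  step 0: s0  (start)
  step 1: s2  (read 2: s0→s2)
  step 2: s3  (read 1: s2→s3)
  step 3: s2  (read 2: s3→s2)   ← first repeat (s2 seen earlier)
  step 4: s1  (read 0: s2→s1)
  step 5: s0  (read 0: s1→s0)
  step 6: s2  (read 2: s0→s2)
  step 7: s0  (read 2: s2→s0)

So i = 1, j = 3, giving x = w[0:1] = 2, y = w[1:3] = 12, z = w[3:7] = 0022.
Check: |xy| = 3 ≤ 5 and |y| = 2 ≥ 1. Reading y takes N from s2 back to s2, so every xyⁱz is accepted.
The DFA has 5 states, so the proof of the pumping lemma guarantees a repeated state among the first 5+1 visited; the segment between the two visits is the pumpable y.

12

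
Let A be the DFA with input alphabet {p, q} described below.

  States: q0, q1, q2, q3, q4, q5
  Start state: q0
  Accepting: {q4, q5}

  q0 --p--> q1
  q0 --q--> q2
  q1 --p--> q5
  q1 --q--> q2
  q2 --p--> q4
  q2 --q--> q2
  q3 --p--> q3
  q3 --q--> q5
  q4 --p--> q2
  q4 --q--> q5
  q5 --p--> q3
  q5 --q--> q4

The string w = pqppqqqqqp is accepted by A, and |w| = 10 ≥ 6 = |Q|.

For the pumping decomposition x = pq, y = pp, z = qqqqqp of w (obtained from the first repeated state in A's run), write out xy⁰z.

pqqqqqqp

xy⁰z = xz = pq·qqqqqp = pqqqqqqp.
Reading y = pp takes A from q2 back to q2, so after x the machine is still in q2, and z then leads to the accepting state q4. Hence pqqqqqqp ∈ L(A).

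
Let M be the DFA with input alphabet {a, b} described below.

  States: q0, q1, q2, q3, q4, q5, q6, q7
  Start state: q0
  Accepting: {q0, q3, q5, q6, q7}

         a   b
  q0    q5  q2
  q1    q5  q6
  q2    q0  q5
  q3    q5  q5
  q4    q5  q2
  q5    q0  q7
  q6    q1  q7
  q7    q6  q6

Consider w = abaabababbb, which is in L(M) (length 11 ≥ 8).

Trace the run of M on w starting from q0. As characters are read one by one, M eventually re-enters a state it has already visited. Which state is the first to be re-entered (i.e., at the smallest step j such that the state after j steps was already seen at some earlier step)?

State sequence: q0 -a-> q5 -b-> q7 -a-> q6 -a-> q1 -b-> q6 -a-> q1 -b-> q6 -a-> q1 -b-> q6 -b-> q7 -b-> q6
First repeat at step 5: q6 was already visited.

The earliest repeat is at step j = 5: M is in q6, which it already visited at step i = 3.
With |Q| = 8, pigeonhole forces a state repeat no later than step 8; the substring read between the first and second visits to that state can be pumped.

q6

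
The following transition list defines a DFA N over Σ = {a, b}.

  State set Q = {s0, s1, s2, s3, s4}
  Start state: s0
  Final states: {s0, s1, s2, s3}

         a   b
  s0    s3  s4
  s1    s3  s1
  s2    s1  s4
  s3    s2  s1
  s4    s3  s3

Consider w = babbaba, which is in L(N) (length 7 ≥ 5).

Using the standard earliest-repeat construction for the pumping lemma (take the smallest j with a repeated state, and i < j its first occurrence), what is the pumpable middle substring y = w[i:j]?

b

State sequence: s0 -b-> s4 -a-> s3 -b-> s1 -b-> s1 -a-> s3 -b-> s1 -a-> s3
First repeat at step 4: s1 was already visited.

So i = 3, j = 4, giving x = w[0:3] = bab, y = w[3:4] = b, z = w[4:7] = aba.
Check: |xy| = 4 ≤ 5 and |y| = 1 ≥ 1. Reading y takes N from s1 back to s1, so every xyⁱz is accepted.
The DFA has 5 states, so the proof of the pumping lemma guarantees a repeated state among the first 5+1 visited; the segment between the two visits is the pumpable y.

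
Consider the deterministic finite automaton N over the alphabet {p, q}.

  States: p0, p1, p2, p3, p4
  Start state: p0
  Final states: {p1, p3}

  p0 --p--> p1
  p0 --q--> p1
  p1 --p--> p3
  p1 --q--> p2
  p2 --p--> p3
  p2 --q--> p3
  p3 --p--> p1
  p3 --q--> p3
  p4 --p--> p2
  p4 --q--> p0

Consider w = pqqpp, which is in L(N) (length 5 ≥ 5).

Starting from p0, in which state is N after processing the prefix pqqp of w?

p1

Run of N on the first 4 characters of w = p q q p:
  step 0: p0  (start)
  step 1: p1  (read p: p0→p1)
  step 2: p2  (read q: p1→p2)
  step 3: p3  (read q: p2→p3)
  step 4: p1  (read p: p3→p1)

After reading 4 characters, N is in state p1.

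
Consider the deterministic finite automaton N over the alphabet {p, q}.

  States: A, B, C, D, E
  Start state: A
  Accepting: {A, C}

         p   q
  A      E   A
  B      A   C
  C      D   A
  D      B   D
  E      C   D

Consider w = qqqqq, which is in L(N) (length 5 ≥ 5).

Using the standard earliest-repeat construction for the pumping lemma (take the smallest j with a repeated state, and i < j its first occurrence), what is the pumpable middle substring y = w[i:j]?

Run of N on w = q q q q q:
  step 0: A  (start)
  step 1: A  (read q: A→A)   ← first repeat (A seen earlier)
  step 2: A  (read q: A→A)
  step 3: A  (read q: A→A)
  step 4: A  (read q: A→A)
  step 5: A  (read q: A→A)

So i = 0, j = 1, giving x = w[0:0] = ε, y = w[0:1] = q, z = w[1:5] = qqqq.
Check: |xy| = 1 ≤ 5 and |y| = 1 ≥ 1. Reading y takes N from A back to A, so every xyⁱz is accepted.
With |Q| = 5, pigeonhole forces a state repeat no later than step 5; the substring read between the first and second visits to that state can be pumped.

q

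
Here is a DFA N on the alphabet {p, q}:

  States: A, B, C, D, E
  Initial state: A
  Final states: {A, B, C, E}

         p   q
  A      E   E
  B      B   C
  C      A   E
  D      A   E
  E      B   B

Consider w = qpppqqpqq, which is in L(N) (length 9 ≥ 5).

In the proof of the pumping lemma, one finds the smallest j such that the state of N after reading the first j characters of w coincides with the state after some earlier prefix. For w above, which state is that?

Run of N on w = q p p p q q p q q:
  step 0: A  (start)
  step 1: E  (read q: A→E)
  step 2: B  (read p: E→B)
  step 3: B  (read p: B→B)   ← first repeat (B seen earlier)
  step 4: B  (read p: B→B)
  step 5: C  (read q: B→C)
  step 6: E  (read q: C→E)
  step 7: B  (read p: E→B)
  step 8: C  (read q: B→C)
  step 9: E  (read q: C→E)

The earliest repeat is at step j = 3: N is in B, which it already visited at step i = 2.
The DFA has 5 states, so the proof of the pumping lemma guarantees a repeated state among the first 5+1 visited; the segment between the two visits is the pumpable y.

B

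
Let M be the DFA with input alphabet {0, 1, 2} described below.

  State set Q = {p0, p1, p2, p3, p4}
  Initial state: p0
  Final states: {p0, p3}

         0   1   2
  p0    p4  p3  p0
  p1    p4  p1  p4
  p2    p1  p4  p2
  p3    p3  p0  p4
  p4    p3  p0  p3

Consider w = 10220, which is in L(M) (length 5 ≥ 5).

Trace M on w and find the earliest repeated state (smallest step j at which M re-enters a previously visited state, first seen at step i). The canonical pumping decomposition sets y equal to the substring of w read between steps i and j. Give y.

State sequence: p0 -1-> p3 -0-> p3 -2-> p4 -2-> p3 -0-> p3
First repeat at step 2: p3 was already visited.

So i = 1, j = 2, giving x = w[0:1] = 1, y = w[1:2] = 0, z = w[2:5] = 220.
Check: |xy| = 2 ≤ 5 and |y| = 1 ≥ 1. Reading y takes M from p3 back to p3, so every xyⁱz is accepted.

0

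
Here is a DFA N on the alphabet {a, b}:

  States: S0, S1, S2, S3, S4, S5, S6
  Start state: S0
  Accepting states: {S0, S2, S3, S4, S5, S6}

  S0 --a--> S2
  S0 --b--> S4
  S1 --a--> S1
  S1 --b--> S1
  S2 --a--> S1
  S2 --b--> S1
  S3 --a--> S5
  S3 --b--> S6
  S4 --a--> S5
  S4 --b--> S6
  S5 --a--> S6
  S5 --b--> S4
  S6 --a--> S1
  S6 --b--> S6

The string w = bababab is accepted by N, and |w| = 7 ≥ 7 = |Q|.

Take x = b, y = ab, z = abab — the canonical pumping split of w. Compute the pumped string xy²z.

babababab

xy^2z = b·ab·ab·abab = babababab.
Reading y = ab takes N from S4 back to S4, so after x·y·y the machine is still in S4, and z then leads to the accepting state S4. Hence babababab ∈ L(N).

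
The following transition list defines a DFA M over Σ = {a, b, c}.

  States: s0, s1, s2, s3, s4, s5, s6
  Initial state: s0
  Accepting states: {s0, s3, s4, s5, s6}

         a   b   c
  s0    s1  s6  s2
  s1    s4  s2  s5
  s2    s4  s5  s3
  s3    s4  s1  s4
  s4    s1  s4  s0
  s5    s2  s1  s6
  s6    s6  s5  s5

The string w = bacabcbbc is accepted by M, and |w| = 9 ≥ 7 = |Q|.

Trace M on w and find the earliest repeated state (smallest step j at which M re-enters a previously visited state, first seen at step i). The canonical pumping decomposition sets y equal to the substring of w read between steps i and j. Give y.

a

State sequence: s0 -b-> s6 -a-> s6 -c-> s5 -a-> s2 -b-> s5 -c-> s6 -b-> s5 -b-> s1 -c-> s5
First repeat at step 2: s6 was already visited.

So i = 1, j = 2, giving x = w[0:1] = b, y = w[1:2] = a, z = w[2:9] = cabcbbc.
Check: |xy| = 2 ≤ 7 and |y| = 1 ≥ 1. Reading y takes M from s6 back to s6, so every xyⁱz is accepted.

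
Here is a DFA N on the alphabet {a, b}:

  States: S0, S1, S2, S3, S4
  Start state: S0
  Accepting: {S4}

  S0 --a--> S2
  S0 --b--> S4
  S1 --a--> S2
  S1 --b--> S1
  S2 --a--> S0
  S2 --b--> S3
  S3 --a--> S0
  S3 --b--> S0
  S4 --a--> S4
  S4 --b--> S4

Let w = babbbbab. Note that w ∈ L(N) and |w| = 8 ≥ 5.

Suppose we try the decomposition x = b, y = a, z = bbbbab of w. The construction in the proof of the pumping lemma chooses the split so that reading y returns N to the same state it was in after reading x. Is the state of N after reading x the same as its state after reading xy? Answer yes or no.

State sequence: S0 -b-> S4 -a-> S4

After x (step 1): S4. After xy (step 2): S4.
They match, so y = a drives N around a cycle from S4 back to itself; pumping y any number of times keeps N in S4 before reading z, and xyⁱz ∈ L(N) for every i ≥ 0.

yes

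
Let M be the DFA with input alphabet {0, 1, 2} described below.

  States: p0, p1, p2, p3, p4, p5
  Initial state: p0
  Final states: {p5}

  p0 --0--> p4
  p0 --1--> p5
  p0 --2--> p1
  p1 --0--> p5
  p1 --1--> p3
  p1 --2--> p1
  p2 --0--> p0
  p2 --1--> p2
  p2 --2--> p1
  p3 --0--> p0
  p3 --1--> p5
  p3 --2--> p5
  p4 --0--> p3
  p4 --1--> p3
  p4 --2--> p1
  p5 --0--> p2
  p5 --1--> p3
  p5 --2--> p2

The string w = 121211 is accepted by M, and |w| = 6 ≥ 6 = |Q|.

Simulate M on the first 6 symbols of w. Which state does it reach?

p5

State sequence: p0 -1-> p5 -2-> p2 -1-> p2 -2-> p1 -1-> p3 -1-> p5

After reading 6 characters, M is in state p5.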